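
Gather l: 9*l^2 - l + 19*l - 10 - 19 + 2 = 9*l^2 + 18*l - 27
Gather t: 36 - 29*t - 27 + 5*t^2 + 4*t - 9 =5*t^2 - 25*t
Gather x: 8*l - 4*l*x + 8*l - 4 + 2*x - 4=16*l + x*(2 - 4*l) - 8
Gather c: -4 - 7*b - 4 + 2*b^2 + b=2*b^2 - 6*b - 8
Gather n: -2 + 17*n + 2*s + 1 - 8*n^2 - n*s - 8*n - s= -8*n^2 + n*(9 - s) + s - 1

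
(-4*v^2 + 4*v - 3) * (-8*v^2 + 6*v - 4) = 32*v^4 - 56*v^3 + 64*v^2 - 34*v + 12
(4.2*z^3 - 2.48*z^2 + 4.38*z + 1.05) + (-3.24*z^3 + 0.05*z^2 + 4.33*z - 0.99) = 0.96*z^3 - 2.43*z^2 + 8.71*z + 0.0600000000000001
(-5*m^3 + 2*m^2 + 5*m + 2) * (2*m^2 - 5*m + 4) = -10*m^5 + 29*m^4 - 20*m^3 - 13*m^2 + 10*m + 8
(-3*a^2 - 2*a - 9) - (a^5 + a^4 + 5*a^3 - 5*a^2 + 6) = -a^5 - a^4 - 5*a^3 + 2*a^2 - 2*a - 15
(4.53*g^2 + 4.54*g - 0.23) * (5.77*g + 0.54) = 26.1381*g^3 + 28.642*g^2 + 1.1245*g - 0.1242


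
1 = 1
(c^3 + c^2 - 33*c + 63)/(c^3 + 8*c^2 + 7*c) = (c^2 - 6*c + 9)/(c*(c + 1))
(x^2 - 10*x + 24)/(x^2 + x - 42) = (x - 4)/(x + 7)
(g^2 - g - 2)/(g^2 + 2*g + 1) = (g - 2)/(g + 1)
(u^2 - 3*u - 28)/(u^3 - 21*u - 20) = (u - 7)/(u^2 - 4*u - 5)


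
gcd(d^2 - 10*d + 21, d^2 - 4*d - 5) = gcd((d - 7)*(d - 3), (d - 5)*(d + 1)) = 1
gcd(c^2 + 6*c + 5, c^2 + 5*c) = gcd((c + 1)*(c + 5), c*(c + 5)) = c + 5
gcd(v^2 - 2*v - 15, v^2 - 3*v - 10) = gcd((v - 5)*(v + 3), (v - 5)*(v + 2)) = v - 5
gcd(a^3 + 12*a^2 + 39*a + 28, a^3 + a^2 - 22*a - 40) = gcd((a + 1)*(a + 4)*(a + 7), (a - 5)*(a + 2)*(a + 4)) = a + 4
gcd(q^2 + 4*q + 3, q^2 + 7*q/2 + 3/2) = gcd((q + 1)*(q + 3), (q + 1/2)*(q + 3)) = q + 3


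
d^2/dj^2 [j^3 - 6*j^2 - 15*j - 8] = 6*j - 12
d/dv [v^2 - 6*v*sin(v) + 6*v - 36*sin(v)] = -6*v*cos(v) + 2*v - 6*sin(v) - 36*cos(v) + 6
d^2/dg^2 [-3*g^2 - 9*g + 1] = -6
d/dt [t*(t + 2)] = 2*t + 2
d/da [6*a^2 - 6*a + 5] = 12*a - 6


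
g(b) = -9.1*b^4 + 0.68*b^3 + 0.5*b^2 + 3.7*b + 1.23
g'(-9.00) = 26695.54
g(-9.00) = -60192.39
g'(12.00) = -62589.74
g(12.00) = -187404.93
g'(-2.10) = 347.70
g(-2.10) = -187.61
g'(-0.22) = 3.97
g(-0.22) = 0.41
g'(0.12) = 3.79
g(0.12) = 1.68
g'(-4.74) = 3921.26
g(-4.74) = -4671.11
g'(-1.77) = 210.17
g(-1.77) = -96.84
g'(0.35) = 2.74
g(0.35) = 2.48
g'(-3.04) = 1042.15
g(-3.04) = -801.71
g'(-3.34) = 1379.37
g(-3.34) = -1163.36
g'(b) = -36.4*b^3 + 2.04*b^2 + 1.0*b + 3.7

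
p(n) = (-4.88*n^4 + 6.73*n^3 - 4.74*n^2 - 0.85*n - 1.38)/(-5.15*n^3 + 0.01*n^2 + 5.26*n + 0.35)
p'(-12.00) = 0.93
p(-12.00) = -12.84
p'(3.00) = 0.74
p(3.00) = 2.12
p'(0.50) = -0.64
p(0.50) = -1.05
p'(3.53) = 0.81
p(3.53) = 2.53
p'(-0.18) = 18.25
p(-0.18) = 2.52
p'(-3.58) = 0.70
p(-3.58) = -5.37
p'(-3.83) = 0.74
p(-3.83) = -5.55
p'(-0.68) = -17.69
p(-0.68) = 3.84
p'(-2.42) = 0.16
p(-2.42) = -4.78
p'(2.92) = 0.73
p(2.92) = 2.06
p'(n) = (15.45*n^2 - 0.02*n - 5.26)*(-4.88*n^4 + 6.73*n^3 - 4.74*n^2 - 0.85*n - 1.38)/(-5.15*n^3 + 0.01*n^2 + 5.26*n + 0.35)^2 + (-19.52*n^3 + 20.19*n^2 - 9.48*n - 0.85)/(-5.15*n^3 + 0.01*n^2 + 5.26*n + 0.35)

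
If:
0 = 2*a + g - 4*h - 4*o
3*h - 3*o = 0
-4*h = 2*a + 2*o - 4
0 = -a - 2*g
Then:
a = 32/25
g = -16/25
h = 6/25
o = 6/25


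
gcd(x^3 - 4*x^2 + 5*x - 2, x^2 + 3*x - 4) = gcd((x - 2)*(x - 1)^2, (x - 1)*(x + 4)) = x - 1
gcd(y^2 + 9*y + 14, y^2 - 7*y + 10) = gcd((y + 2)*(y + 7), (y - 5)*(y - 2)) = 1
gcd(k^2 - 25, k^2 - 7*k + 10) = k - 5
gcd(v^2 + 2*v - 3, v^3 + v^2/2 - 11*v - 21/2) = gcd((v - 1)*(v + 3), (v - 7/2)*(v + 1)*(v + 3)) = v + 3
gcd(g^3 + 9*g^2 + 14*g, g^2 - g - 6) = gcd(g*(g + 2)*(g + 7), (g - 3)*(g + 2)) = g + 2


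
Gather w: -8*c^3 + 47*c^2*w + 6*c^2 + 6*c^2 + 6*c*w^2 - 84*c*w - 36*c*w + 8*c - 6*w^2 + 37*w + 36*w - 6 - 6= -8*c^3 + 12*c^2 + 8*c + w^2*(6*c - 6) + w*(47*c^2 - 120*c + 73) - 12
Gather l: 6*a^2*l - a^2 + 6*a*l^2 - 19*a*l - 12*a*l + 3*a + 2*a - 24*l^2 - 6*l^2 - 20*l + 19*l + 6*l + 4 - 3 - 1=-a^2 + 5*a + l^2*(6*a - 30) + l*(6*a^2 - 31*a + 5)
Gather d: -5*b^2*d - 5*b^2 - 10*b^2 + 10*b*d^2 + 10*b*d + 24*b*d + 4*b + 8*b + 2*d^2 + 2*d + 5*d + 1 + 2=-15*b^2 + 12*b + d^2*(10*b + 2) + d*(-5*b^2 + 34*b + 7) + 3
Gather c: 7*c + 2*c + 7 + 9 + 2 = 9*c + 18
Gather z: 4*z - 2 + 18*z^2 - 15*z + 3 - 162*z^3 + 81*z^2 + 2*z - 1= -162*z^3 + 99*z^2 - 9*z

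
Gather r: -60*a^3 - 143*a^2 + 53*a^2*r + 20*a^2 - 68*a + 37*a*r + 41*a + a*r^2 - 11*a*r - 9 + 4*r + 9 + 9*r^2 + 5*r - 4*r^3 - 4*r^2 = -60*a^3 - 123*a^2 - 27*a - 4*r^3 + r^2*(a + 5) + r*(53*a^2 + 26*a + 9)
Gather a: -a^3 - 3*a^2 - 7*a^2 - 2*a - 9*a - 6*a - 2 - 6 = -a^3 - 10*a^2 - 17*a - 8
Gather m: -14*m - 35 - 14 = -14*m - 49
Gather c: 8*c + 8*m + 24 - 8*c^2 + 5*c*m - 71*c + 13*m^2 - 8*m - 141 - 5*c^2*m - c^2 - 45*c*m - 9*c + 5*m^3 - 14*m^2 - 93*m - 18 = c^2*(-5*m - 9) + c*(-40*m - 72) + 5*m^3 - m^2 - 93*m - 135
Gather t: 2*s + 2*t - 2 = 2*s + 2*t - 2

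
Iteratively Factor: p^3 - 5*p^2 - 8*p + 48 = (p - 4)*(p^2 - p - 12) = (p - 4)*(p + 3)*(p - 4)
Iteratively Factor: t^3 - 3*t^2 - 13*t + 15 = (t - 1)*(t^2 - 2*t - 15) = (t - 1)*(t + 3)*(t - 5)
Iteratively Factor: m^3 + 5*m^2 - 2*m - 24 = (m + 4)*(m^2 + m - 6) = (m - 2)*(m + 4)*(m + 3)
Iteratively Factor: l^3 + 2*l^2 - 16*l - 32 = (l - 4)*(l^2 + 6*l + 8) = (l - 4)*(l + 4)*(l + 2)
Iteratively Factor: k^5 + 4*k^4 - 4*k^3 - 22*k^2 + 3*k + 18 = (k - 1)*(k^4 + 5*k^3 + k^2 - 21*k - 18) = (k - 1)*(k + 3)*(k^3 + 2*k^2 - 5*k - 6) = (k - 2)*(k - 1)*(k + 3)*(k^2 + 4*k + 3) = (k - 2)*(k - 1)*(k + 1)*(k + 3)*(k + 3)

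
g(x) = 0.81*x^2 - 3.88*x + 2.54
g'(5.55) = 5.11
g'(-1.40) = -6.15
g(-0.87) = 6.53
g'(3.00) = 0.98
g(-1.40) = 9.56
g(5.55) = 5.96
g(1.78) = -1.80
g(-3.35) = 24.63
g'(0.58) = -2.94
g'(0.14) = -3.65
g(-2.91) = 20.69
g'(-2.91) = -8.59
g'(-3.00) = -8.74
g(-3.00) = 21.47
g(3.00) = -1.81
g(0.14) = 2.01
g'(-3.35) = -9.31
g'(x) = 1.62*x - 3.88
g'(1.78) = -1.00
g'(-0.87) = -5.29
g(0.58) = 0.56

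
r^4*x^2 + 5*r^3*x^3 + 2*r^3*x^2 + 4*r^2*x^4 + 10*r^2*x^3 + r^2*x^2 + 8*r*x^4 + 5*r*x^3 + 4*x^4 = (r + x)*(r + 4*x)*(r*x + x)^2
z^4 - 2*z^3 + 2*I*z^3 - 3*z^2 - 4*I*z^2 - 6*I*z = z*(z - 3)*(z + 1)*(z + 2*I)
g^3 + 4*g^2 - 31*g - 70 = (g - 5)*(g + 2)*(g + 7)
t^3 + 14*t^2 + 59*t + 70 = (t + 2)*(t + 5)*(t + 7)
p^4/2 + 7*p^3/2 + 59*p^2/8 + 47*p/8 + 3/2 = (p/2 + 1/2)*(p + 1/2)*(p + 3/2)*(p + 4)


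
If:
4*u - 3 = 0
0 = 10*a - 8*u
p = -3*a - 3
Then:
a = 3/5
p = -24/5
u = 3/4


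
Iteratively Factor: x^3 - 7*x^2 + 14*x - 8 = (x - 4)*(x^2 - 3*x + 2) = (x - 4)*(x - 2)*(x - 1)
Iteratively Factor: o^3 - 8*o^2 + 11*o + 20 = (o - 5)*(o^2 - 3*o - 4) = (o - 5)*(o + 1)*(o - 4)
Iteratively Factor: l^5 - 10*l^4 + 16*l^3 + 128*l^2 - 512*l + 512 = (l - 4)*(l^4 - 6*l^3 - 8*l^2 + 96*l - 128) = (l - 4)^2*(l^3 - 2*l^2 - 16*l + 32) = (l - 4)^2*(l - 2)*(l^2 - 16) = (l - 4)^3*(l - 2)*(l + 4)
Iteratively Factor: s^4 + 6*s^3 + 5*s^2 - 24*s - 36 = (s + 2)*(s^3 + 4*s^2 - 3*s - 18) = (s + 2)*(s + 3)*(s^2 + s - 6) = (s + 2)*(s + 3)^2*(s - 2)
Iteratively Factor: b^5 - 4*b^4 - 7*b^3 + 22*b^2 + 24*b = (b + 2)*(b^4 - 6*b^3 + 5*b^2 + 12*b) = (b - 4)*(b + 2)*(b^3 - 2*b^2 - 3*b) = b*(b - 4)*(b + 2)*(b^2 - 2*b - 3) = b*(b - 4)*(b - 3)*(b + 2)*(b + 1)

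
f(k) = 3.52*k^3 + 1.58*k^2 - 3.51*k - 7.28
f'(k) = 10.56*k^2 + 3.16*k - 3.51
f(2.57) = 53.89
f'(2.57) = 74.36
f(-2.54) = -45.85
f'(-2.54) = 56.59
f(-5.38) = -490.80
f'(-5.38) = 285.14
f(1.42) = 1.00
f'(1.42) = 22.27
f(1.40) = 0.56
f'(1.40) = 21.61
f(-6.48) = -875.97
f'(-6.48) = 419.43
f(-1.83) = -17.14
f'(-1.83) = 26.07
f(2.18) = 29.05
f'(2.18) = 53.56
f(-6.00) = -689.66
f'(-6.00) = 357.69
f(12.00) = 6260.68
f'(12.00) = 1555.05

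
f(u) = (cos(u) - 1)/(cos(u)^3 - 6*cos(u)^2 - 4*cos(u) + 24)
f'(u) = (cos(u) - 1)*(3*sin(u)*cos(u)^2 - 12*sin(u)*cos(u) - 4*sin(u))/(cos(u)^3 - 6*cos(u)^2 - 4*cos(u) + 24)^2 - sin(u)/(cos(u)^3 - 6*cos(u)^2 - 4*cos(u) + 24)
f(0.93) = -0.02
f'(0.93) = -0.03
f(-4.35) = -0.06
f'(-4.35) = -0.04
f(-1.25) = -0.03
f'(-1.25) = 0.03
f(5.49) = -0.02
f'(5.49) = 0.03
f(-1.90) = -0.05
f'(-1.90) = 0.04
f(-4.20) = -0.06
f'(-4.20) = -0.04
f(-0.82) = -0.02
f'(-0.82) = 0.03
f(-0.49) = -0.01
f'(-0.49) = 0.03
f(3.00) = -0.09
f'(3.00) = -0.01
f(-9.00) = -0.09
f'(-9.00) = 0.03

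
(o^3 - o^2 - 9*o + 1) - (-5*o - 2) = o^3 - o^2 - 4*o + 3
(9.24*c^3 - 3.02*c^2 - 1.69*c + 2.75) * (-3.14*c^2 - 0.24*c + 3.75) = -29.0136*c^5 + 7.2652*c^4 + 40.6814*c^3 - 19.5544*c^2 - 6.9975*c + 10.3125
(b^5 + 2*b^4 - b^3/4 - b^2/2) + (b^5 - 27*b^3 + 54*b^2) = 2*b^5 + 2*b^4 - 109*b^3/4 + 107*b^2/2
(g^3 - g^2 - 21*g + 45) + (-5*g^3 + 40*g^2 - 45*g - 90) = -4*g^3 + 39*g^2 - 66*g - 45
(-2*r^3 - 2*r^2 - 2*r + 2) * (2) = -4*r^3 - 4*r^2 - 4*r + 4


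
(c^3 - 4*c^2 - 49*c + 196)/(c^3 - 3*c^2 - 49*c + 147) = (c - 4)/(c - 3)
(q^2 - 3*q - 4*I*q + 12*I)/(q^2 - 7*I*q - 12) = (q - 3)/(q - 3*I)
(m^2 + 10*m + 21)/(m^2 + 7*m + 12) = (m + 7)/(m + 4)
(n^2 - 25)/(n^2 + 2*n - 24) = (n^2 - 25)/(n^2 + 2*n - 24)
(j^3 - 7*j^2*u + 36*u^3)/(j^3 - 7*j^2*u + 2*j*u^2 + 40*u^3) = (j^2 - 9*j*u + 18*u^2)/(j^2 - 9*j*u + 20*u^2)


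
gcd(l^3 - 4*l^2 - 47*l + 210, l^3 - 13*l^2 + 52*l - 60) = l^2 - 11*l + 30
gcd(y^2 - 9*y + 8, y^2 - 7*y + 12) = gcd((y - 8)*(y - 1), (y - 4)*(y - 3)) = 1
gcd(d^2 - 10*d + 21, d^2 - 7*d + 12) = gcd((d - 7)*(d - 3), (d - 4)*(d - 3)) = d - 3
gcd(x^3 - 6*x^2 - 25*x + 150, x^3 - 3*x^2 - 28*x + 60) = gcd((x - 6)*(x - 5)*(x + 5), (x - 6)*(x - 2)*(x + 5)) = x^2 - x - 30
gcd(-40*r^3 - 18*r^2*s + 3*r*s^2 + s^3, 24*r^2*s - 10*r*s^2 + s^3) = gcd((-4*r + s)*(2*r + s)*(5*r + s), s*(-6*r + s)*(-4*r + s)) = 4*r - s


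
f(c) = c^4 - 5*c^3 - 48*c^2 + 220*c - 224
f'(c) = 4*c^3 - 15*c^2 - 96*c + 220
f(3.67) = -128.85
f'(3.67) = -136.63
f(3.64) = -124.77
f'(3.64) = -135.27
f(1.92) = -0.35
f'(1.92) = 8.70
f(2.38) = -7.61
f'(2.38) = -39.52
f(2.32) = -5.42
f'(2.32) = -33.51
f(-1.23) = -555.63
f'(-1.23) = 307.94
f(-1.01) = -488.97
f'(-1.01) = 297.54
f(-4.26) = -1316.41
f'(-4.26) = 47.51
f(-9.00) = 4114.00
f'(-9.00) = -3047.00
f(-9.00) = 4114.00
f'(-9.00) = -3047.00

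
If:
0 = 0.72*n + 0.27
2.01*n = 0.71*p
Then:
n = -0.38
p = -1.06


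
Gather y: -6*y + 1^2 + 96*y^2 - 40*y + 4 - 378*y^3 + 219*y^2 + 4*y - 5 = -378*y^3 + 315*y^2 - 42*y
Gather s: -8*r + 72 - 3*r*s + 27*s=-8*r + s*(27 - 3*r) + 72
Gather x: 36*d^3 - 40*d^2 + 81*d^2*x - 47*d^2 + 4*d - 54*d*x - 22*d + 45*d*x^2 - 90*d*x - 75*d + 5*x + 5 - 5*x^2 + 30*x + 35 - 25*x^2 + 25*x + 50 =36*d^3 - 87*d^2 - 93*d + x^2*(45*d - 30) + x*(81*d^2 - 144*d + 60) + 90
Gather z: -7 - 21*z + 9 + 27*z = 6*z + 2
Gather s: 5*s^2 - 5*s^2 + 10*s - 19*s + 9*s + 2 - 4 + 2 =0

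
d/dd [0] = 0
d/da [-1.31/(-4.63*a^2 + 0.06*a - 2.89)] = (0.0786 - 12.1306*a)/(4.63*a^2 - 0.06*a + 2.89)^2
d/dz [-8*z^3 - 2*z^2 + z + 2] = -24*z^2 - 4*z + 1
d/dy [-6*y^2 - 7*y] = -12*y - 7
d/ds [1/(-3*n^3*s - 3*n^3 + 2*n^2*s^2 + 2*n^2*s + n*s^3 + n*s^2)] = (3*n^2 - 4*n*s - 2*n - 3*s^2 - 2*s)/(n*(-3*n^2*s - 3*n^2 + 2*n*s^2 + 2*n*s + s^3 + s^2)^2)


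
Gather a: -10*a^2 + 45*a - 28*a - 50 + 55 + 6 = -10*a^2 + 17*a + 11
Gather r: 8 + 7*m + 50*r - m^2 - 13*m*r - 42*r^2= -m^2 + 7*m - 42*r^2 + r*(50 - 13*m) + 8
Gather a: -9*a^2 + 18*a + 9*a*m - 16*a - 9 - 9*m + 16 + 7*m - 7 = -9*a^2 + a*(9*m + 2) - 2*m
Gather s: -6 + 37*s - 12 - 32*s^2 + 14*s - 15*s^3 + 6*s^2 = -15*s^3 - 26*s^2 + 51*s - 18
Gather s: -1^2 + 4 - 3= 0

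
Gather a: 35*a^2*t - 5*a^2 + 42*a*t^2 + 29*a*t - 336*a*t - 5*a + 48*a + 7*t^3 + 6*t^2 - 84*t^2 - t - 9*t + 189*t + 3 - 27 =a^2*(35*t - 5) + a*(42*t^2 - 307*t + 43) + 7*t^3 - 78*t^2 + 179*t - 24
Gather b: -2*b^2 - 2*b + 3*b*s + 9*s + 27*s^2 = -2*b^2 + b*(3*s - 2) + 27*s^2 + 9*s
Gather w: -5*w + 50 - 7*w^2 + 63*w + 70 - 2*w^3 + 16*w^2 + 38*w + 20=-2*w^3 + 9*w^2 + 96*w + 140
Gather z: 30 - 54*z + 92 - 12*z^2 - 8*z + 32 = -12*z^2 - 62*z + 154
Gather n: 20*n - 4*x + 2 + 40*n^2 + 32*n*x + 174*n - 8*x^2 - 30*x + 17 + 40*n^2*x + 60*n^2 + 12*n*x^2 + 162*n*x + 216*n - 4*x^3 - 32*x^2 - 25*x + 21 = n^2*(40*x + 100) + n*(12*x^2 + 194*x + 410) - 4*x^3 - 40*x^2 - 59*x + 40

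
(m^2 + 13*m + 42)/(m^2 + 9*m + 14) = (m + 6)/(m + 2)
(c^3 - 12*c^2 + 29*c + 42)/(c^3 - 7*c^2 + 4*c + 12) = (c - 7)/(c - 2)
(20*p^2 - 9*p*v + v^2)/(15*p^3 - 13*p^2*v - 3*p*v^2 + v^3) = (4*p - v)/(3*p^2 - 2*p*v - v^2)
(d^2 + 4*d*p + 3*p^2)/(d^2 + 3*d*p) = (d + p)/d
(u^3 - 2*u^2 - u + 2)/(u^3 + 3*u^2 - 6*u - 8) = (u - 1)/(u + 4)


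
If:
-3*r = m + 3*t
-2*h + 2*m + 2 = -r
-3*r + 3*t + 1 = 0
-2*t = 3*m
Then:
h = 115/96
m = 1/8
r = 7/48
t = -3/16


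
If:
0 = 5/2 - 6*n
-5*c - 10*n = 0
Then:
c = -5/6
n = 5/12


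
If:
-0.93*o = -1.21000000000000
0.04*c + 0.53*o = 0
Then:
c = -17.24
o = 1.30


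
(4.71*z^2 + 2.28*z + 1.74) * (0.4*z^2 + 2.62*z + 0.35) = 1.884*z^4 + 13.2522*z^3 + 8.3181*z^2 + 5.3568*z + 0.609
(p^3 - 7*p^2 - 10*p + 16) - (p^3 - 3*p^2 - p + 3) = -4*p^2 - 9*p + 13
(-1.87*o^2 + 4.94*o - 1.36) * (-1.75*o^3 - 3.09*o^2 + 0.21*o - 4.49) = 3.2725*o^5 - 2.8667*o^4 - 13.2773*o^3 + 13.6361*o^2 - 22.4662*o + 6.1064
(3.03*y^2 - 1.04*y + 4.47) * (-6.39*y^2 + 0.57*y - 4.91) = -19.3617*y^4 + 8.3727*y^3 - 44.0334*y^2 + 7.6543*y - 21.9477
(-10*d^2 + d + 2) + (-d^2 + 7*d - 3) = -11*d^2 + 8*d - 1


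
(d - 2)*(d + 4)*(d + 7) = d^3 + 9*d^2 + 6*d - 56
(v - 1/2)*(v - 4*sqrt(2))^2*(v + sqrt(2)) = v^4 - 7*sqrt(2)*v^3 - v^3/2 + 7*sqrt(2)*v^2/2 + 16*v^2 - 8*v + 32*sqrt(2)*v - 16*sqrt(2)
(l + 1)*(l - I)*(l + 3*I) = l^3 + l^2 + 2*I*l^2 + 3*l + 2*I*l + 3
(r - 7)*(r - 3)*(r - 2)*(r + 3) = r^4 - 9*r^3 + 5*r^2 + 81*r - 126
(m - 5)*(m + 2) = m^2 - 3*m - 10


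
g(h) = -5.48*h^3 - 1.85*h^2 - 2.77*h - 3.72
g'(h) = -16.44*h^2 - 3.7*h - 2.77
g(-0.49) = -2.16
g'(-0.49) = -4.90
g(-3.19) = 164.18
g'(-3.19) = -158.26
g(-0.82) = 0.33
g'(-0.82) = -10.79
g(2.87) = -156.45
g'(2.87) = -148.80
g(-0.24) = -3.09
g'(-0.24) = -2.83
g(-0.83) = 0.44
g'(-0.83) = -11.02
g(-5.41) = 824.83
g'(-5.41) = -463.92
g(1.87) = -51.20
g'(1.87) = -67.18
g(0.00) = -3.72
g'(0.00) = -2.77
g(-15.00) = 18116.58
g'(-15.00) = -3646.27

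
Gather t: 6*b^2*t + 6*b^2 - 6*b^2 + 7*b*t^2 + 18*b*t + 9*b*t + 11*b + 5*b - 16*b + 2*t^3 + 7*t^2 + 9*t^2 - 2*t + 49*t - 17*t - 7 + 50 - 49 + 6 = 2*t^3 + t^2*(7*b + 16) + t*(6*b^2 + 27*b + 30)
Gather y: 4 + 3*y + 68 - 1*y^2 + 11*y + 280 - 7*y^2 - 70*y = -8*y^2 - 56*y + 352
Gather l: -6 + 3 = -3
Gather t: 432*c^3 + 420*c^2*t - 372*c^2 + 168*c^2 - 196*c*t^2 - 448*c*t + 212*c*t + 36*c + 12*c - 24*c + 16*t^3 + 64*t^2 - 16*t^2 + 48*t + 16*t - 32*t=432*c^3 - 204*c^2 + 24*c + 16*t^3 + t^2*(48 - 196*c) + t*(420*c^2 - 236*c + 32)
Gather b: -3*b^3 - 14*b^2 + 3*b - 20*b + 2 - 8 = -3*b^3 - 14*b^2 - 17*b - 6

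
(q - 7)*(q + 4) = q^2 - 3*q - 28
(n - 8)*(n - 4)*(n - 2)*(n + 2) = n^4 - 12*n^3 + 28*n^2 + 48*n - 128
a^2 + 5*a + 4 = (a + 1)*(a + 4)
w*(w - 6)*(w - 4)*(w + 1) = w^4 - 9*w^3 + 14*w^2 + 24*w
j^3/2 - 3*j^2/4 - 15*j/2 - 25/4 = (j/2 + 1/2)*(j - 5)*(j + 5/2)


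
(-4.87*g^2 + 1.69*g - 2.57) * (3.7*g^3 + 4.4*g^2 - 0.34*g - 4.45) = -18.019*g^5 - 15.175*g^4 - 0.4172*g^3 + 9.7889*g^2 - 6.6467*g + 11.4365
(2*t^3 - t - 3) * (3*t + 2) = 6*t^4 + 4*t^3 - 3*t^2 - 11*t - 6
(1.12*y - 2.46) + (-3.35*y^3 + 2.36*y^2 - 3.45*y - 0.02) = -3.35*y^3 + 2.36*y^2 - 2.33*y - 2.48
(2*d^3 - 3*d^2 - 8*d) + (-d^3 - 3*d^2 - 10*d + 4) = d^3 - 6*d^2 - 18*d + 4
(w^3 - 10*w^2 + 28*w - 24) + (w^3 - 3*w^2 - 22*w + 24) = 2*w^3 - 13*w^2 + 6*w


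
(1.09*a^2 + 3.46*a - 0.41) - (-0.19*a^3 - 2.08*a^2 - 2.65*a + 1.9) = 0.19*a^3 + 3.17*a^2 + 6.11*a - 2.31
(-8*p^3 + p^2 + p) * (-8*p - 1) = 64*p^4 - 9*p^2 - p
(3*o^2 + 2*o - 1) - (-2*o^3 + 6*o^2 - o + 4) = 2*o^3 - 3*o^2 + 3*o - 5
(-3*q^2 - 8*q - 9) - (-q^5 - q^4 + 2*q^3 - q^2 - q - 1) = q^5 + q^4 - 2*q^3 - 2*q^2 - 7*q - 8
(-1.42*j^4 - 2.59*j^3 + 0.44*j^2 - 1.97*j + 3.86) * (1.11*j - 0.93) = -1.5762*j^5 - 1.5543*j^4 + 2.8971*j^3 - 2.5959*j^2 + 6.1167*j - 3.5898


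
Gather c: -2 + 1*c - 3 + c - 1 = 2*c - 6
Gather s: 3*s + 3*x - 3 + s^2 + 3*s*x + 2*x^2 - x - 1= s^2 + s*(3*x + 3) + 2*x^2 + 2*x - 4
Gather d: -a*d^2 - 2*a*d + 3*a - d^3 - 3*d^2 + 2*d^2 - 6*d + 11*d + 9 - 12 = 3*a - d^3 + d^2*(-a - 1) + d*(5 - 2*a) - 3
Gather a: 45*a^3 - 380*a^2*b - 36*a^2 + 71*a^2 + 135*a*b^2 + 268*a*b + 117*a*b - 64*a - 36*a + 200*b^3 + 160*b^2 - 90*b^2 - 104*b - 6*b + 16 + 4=45*a^3 + a^2*(35 - 380*b) + a*(135*b^2 + 385*b - 100) + 200*b^3 + 70*b^2 - 110*b + 20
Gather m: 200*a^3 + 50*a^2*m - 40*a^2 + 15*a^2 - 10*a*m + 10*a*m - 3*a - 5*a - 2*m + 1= 200*a^3 - 25*a^2 - 8*a + m*(50*a^2 - 2) + 1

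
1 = 1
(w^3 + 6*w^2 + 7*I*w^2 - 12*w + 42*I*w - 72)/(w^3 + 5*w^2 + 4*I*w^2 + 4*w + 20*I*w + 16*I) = (w^2 + 3*w*(2 + I) + 18*I)/(w^2 + 5*w + 4)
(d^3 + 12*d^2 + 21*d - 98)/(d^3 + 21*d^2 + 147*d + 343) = (d - 2)/(d + 7)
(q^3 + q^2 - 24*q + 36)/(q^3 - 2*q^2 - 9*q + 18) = (q + 6)/(q + 3)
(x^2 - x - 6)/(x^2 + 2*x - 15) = (x + 2)/(x + 5)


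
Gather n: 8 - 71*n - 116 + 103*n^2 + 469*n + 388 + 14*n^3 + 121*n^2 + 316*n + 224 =14*n^3 + 224*n^2 + 714*n + 504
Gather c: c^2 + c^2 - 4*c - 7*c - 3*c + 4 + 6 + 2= 2*c^2 - 14*c + 12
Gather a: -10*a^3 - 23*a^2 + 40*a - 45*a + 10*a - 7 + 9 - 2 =-10*a^3 - 23*a^2 + 5*a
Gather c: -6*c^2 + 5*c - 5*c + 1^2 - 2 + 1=-6*c^2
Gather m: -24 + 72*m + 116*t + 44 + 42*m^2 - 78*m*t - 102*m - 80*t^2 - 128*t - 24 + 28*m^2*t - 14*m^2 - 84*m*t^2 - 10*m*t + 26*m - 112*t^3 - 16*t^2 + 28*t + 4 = m^2*(28*t + 28) + m*(-84*t^2 - 88*t - 4) - 112*t^3 - 96*t^2 + 16*t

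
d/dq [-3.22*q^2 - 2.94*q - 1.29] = -6.44*q - 2.94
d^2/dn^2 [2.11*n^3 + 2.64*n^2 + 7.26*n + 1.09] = 12.66*n + 5.28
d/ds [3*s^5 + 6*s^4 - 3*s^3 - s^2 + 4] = s*(15*s^3 + 24*s^2 - 9*s - 2)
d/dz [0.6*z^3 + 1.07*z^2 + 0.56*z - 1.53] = 1.8*z^2 + 2.14*z + 0.56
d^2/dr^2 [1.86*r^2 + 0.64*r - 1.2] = 3.72000000000000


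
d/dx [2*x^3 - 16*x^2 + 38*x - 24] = 6*x^2 - 32*x + 38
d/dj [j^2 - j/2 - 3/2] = 2*j - 1/2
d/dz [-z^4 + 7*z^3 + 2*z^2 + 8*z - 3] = -4*z^3 + 21*z^2 + 4*z + 8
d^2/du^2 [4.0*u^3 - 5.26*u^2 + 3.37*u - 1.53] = 24.0*u - 10.52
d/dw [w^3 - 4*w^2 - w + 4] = 3*w^2 - 8*w - 1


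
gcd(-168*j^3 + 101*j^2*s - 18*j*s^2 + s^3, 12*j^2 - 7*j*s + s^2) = -3*j + s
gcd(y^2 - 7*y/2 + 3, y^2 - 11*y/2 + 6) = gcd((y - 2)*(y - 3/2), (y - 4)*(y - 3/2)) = y - 3/2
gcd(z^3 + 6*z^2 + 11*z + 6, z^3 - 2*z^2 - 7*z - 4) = z + 1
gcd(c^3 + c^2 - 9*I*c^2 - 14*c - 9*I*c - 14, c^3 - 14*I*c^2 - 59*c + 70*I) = c^2 - 9*I*c - 14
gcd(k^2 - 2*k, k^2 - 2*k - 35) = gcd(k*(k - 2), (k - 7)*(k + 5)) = 1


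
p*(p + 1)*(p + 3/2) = p^3 + 5*p^2/2 + 3*p/2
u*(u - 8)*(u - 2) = u^3 - 10*u^2 + 16*u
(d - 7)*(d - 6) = d^2 - 13*d + 42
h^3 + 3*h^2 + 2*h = h*(h + 1)*(h + 2)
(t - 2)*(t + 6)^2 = t^3 + 10*t^2 + 12*t - 72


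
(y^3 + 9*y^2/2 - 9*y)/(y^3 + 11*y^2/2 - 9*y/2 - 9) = y/(y + 1)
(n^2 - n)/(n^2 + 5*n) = (n - 1)/(n + 5)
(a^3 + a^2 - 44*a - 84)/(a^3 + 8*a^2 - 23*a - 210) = (a^2 - 5*a - 14)/(a^2 + 2*a - 35)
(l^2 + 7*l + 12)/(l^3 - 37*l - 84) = 1/(l - 7)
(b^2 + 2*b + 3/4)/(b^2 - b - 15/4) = (2*b + 1)/(2*b - 5)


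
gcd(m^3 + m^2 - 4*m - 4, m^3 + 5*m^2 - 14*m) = m - 2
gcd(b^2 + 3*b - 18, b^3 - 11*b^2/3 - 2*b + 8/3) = 1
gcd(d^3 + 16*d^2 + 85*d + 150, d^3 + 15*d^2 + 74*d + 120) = d^2 + 11*d + 30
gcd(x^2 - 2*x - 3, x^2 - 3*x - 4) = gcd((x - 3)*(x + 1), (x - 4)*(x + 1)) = x + 1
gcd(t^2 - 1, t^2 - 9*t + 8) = t - 1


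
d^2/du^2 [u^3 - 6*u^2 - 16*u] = 6*u - 12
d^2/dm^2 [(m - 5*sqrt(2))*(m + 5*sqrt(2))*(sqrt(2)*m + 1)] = 6*sqrt(2)*m + 2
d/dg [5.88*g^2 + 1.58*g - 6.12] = 11.76*g + 1.58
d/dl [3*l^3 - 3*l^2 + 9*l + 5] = 9*l^2 - 6*l + 9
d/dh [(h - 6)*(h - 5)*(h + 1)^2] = 4*h^3 - 27*h^2 + 18*h + 49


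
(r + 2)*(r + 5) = r^2 + 7*r + 10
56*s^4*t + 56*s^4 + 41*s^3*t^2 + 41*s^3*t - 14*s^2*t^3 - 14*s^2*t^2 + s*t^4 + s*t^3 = (-8*s + t)*(-7*s + t)*(s + t)*(s*t + s)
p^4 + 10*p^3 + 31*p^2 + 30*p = p*(p + 2)*(p + 3)*(p + 5)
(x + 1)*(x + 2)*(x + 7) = x^3 + 10*x^2 + 23*x + 14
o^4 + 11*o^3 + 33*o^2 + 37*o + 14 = (o + 1)^2*(o + 2)*(o + 7)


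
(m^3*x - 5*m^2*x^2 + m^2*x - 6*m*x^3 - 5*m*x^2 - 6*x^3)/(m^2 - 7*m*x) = x*(m^3 - 5*m^2*x + m^2 - 6*m*x^2 - 5*m*x - 6*x^2)/(m*(m - 7*x))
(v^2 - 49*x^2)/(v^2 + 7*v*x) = (v - 7*x)/v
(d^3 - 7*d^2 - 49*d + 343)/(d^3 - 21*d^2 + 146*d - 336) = (d^2 - 49)/(d^2 - 14*d + 48)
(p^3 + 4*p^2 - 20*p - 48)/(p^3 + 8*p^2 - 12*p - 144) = (p + 2)/(p + 6)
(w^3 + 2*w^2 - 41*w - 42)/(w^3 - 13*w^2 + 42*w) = (w^2 + 8*w + 7)/(w*(w - 7))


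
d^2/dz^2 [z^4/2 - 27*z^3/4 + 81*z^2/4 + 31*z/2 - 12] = 6*z^2 - 81*z/2 + 81/2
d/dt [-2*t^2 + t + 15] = 1 - 4*t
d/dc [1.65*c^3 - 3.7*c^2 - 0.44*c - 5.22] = 4.95*c^2 - 7.4*c - 0.44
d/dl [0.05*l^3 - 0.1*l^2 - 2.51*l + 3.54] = 0.15*l^2 - 0.2*l - 2.51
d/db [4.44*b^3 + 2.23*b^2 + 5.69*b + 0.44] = 13.32*b^2 + 4.46*b + 5.69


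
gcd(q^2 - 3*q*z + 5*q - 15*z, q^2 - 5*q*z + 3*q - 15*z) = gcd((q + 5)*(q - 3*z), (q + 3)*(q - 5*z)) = 1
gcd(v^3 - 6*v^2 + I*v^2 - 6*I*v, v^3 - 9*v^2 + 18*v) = v^2 - 6*v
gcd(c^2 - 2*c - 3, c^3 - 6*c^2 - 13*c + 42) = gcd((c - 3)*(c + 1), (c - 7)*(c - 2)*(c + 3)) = 1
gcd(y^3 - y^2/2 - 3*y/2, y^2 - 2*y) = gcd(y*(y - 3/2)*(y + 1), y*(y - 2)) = y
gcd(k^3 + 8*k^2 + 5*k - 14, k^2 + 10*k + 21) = k + 7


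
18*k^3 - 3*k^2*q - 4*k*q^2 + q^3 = (-3*k + q)^2*(2*k + q)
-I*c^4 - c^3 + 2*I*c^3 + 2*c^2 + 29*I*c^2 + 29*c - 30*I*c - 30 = (c - 6)*(c + 5)*(c - I)*(-I*c + I)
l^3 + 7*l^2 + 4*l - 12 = (l - 1)*(l + 2)*(l + 6)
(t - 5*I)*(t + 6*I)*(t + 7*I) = t^3 + 8*I*t^2 + 23*t + 210*I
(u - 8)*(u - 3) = u^2 - 11*u + 24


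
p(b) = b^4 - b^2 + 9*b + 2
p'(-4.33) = -307.07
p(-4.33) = 295.80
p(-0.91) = -6.33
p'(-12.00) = -6879.00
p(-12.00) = 20486.00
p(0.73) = 8.32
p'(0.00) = 9.00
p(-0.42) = -1.93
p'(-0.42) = 9.54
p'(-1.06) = 6.36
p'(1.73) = 26.25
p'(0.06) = 8.88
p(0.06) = 2.54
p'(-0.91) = 7.81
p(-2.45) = 9.98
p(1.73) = 23.53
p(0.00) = 2.00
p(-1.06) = -7.40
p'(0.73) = 9.10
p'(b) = 4*b^3 - 2*b + 9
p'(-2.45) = -44.92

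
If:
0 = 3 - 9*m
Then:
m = 1/3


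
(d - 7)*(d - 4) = d^2 - 11*d + 28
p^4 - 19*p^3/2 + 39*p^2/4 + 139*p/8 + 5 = (p - 8)*(p - 5/2)*(p + 1/2)^2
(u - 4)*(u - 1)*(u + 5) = u^3 - 21*u + 20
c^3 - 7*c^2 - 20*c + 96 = (c - 8)*(c - 3)*(c + 4)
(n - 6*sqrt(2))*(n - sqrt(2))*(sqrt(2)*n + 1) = sqrt(2)*n^3 - 13*n^2 + 5*sqrt(2)*n + 12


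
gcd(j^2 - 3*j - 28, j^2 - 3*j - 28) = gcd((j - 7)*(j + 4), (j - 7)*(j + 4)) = j^2 - 3*j - 28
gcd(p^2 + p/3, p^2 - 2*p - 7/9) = p + 1/3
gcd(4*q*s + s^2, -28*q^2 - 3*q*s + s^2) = 4*q + s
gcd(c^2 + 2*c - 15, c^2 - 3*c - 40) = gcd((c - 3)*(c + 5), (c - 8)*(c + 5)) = c + 5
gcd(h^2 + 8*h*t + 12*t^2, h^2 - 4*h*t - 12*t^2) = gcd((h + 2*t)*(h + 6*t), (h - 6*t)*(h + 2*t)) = h + 2*t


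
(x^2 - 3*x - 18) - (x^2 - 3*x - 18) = 0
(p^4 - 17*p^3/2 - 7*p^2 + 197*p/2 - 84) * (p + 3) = p^5 - 11*p^4/2 - 65*p^3/2 + 155*p^2/2 + 423*p/2 - 252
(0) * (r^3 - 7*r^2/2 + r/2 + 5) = 0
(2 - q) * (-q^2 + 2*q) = q^3 - 4*q^2 + 4*q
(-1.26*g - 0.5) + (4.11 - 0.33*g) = 3.61 - 1.59*g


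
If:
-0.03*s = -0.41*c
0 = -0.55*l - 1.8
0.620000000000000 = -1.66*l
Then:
No Solution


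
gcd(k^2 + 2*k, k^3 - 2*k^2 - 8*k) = k^2 + 2*k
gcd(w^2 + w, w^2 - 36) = 1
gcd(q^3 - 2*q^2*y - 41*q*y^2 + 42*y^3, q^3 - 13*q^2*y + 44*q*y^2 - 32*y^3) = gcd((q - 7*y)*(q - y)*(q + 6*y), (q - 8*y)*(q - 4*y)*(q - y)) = -q + y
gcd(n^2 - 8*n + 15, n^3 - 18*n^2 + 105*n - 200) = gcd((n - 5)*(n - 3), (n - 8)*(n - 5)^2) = n - 5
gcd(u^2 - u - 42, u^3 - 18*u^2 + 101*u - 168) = u - 7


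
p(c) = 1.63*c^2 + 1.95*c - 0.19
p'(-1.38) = -2.55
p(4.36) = 39.30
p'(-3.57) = -9.69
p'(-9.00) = -27.39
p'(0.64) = 4.04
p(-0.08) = -0.34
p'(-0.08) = 1.69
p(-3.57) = 13.62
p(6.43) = 79.74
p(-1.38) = 0.22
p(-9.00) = 114.29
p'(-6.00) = -17.61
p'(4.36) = 16.16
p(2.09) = 11.01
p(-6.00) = 46.79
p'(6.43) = 22.91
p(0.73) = 2.10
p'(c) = 3.26*c + 1.95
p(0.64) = 1.73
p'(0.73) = 4.33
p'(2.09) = 8.76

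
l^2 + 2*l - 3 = (l - 1)*(l + 3)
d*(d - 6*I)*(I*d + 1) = I*d^3 + 7*d^2 - 6*I*d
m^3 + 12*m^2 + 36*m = m*(m + 6)^2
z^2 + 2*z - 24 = (z - 4)*(z + 6)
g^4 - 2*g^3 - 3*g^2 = g^2*(g - 3)*(g + 1)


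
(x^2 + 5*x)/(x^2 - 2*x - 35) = x/(x - 7)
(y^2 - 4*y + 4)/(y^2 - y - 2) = (y - 2)/(y + 1)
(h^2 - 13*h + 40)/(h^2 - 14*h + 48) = (h - 5)/(h - 6)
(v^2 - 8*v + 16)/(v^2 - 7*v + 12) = (v - 4)/(v - 3)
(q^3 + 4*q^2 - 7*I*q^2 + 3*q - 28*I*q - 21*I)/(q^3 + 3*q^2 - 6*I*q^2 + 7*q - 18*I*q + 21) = (q + 1)/(q + I)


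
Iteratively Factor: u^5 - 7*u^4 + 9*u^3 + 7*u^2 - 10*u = (u - 5)*(u^4 - 2*u^3 - u^2 + 2*u) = (u - 5)*(u + 1)*(u^3 - 3*u^2 + 2*u) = u*(u - 5)*(u + 1)*(u^2 - 3*u + 2) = u*(u - 5)*(u - 1)*(u + 1)*(u - 2)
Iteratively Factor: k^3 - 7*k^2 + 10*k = (k)*(k^2 - 7*k + 10) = k*(k - 2)*(k - 5)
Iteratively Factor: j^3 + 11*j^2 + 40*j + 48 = (j + 4)*(j^2 + 7*j + 12) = (j + 4)^2*(j + 3)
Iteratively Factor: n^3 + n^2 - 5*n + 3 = (n - 1)*(n^2 + 2*n - 3) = (n - 1)^2*(n + 3)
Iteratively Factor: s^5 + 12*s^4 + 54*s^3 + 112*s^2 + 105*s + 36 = (s + 1)*(s^4 + 11*s^3 + 43*s^2 + 69*s + 36) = (s + 1)*(s + 4)*(s^3 + 7*s^2 + 15*s + 9) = (s + 1)*(s + 3)*(s + 4)*(s^2 + 4*s + 3) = (s + 1)*(s + 3)^2*(s + 4)*(s + 1)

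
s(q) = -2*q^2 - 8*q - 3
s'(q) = -4*q - 8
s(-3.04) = 2.84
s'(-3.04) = 4.16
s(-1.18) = 3.66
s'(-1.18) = -3.28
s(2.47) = -34.96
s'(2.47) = -17.88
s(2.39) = -33.54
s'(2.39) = -17.56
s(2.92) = -43.41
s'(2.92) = -19.68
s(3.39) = -53.10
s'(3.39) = -21.56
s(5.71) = -113.89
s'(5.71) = -30.84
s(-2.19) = 4.93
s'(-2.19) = 0.76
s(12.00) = -387.00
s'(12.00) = -56.00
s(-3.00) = 3.00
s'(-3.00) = 4.00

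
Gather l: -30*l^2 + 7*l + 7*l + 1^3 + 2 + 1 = -30*l^2 + 14*l + 4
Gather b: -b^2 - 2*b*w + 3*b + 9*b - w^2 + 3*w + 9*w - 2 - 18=-b^2 + b*(12 - 2*w) - w^2 + 12*w - 20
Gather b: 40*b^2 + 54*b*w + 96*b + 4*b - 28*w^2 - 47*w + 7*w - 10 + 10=40*b^2 + b*(54*w + 100) - 28*w^2 - 40*w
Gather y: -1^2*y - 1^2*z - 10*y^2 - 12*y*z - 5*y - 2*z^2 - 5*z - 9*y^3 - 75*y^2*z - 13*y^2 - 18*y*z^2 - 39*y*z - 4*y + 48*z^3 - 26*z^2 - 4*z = -9*y^3 + y^2*(-75*z - 23) + y*(-18*z^2 - 51*z - 10) + 48*z^3 - 28*z^2 - 10*z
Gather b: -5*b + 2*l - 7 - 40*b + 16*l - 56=-45*b + 18*l - 63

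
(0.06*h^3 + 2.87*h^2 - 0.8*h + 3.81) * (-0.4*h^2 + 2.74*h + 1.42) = -0.024*h^5 - 0.9836*h^4 + 8.269*h^3 + 0.3594*h^2 + 9.3034*h + 5.4102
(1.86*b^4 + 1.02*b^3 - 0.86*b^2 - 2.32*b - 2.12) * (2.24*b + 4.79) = 4.1664*b^5 + 11.1942*b^4 + 2.9594*b^3 - 9.3162*b^2 - 15.8616*b - 10.1548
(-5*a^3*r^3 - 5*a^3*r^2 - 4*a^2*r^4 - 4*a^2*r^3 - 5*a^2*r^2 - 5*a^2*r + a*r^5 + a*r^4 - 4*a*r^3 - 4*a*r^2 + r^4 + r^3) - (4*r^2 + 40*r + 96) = -5*a^3*r^3 - 5*a^3*r^2 - 4*a^2*r^4 - 4*a^2*r^3 - 5*a^2*r^2 - 5*a^2*r + a*r^5 + a*r^4 - 4*a*r^3 - 4*a*r^2 + r^4 + r^3 - 4*r^2 - 40*r - 96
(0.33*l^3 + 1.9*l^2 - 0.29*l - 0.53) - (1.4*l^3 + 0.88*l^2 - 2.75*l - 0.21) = -1.07*l^3 + 1.02*l^2 + 2.46*l - 0.32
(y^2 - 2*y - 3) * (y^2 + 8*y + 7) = y^4 + 6*y^3 - 12*y^2 - 38*y - 21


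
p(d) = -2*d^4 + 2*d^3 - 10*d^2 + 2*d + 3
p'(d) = -8*d^3 + 6*d^2 - 20*d + 2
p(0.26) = 2.87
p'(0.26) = -2.94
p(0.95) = -4.04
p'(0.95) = -18.44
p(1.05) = -6.04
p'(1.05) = -21.65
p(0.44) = 2.04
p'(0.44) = -6.32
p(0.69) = -0.18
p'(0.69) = -11.57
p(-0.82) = -7.37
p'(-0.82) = 26.85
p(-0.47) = -0.45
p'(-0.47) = 13.56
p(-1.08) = -16.06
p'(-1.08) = 40.68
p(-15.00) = -110277.00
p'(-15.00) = 28652.00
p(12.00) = -39429.00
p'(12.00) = -13198.00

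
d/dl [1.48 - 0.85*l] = -0.850000000000000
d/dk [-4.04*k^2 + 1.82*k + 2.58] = 1.82 - 8.08*k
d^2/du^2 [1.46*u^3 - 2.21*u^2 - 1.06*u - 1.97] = 8.76*u - 4.42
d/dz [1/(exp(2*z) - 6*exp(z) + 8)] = 2*(3 - exp(z))*exp(z)/(exp(2*z) - 6*exp(z) + 8)^2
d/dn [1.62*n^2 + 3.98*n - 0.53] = 3.24*n + 3.98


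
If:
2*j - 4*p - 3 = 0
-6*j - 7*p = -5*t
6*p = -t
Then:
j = 111/98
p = -9/49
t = 54/49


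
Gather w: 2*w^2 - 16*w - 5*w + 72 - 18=2*w^2 - 21*w + 54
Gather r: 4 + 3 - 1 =6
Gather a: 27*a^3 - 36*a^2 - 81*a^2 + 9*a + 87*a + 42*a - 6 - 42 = 27*a^3 - 117*a^2 + 138*a - 48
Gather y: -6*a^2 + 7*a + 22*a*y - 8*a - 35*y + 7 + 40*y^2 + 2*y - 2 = -6*a^2 - a + 40*y^2 + y*(22*a - 33) + 5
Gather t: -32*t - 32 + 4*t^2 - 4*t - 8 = 4*t^2 - 36*t - 40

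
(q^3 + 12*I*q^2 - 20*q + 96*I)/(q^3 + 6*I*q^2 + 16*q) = (q + 6*I)/q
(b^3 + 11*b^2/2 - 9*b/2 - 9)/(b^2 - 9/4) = 2*(b^2 + 7*b + 6)/(2*b + 3)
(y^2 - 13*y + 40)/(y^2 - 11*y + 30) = (y - 8)/(y - 6)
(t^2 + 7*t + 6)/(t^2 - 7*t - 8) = (t + 6)/(t - 8)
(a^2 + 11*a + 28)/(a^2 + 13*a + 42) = (a + 4)/(a + 6)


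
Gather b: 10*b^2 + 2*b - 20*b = 10*b^2 - 18*b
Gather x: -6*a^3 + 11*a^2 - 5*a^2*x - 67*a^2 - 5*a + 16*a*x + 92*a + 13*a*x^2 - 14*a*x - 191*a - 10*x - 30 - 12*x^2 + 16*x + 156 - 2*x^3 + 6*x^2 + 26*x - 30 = -6*a^3 - 56*a^2 - 104*a - 2*x^3 + x^2*(13*a - 6) + x*(-5*a^2 + 2*a + 32) + 96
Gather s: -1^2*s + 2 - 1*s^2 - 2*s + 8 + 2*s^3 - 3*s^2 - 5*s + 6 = 2*s^3 - 4*s^2 - 8*s + 16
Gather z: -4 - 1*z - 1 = -z - 5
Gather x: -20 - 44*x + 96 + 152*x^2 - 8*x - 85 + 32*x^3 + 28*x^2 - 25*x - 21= 32*x^3 + 180*x^2 - 77*x - 30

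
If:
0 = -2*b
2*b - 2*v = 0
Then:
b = 0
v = 0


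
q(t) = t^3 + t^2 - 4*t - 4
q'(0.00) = -4.00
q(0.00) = -4.00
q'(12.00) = 452.00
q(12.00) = 1820.00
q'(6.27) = 126.48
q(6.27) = 256.72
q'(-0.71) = -3.91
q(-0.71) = -1.01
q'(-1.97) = 3.70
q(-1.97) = 0.12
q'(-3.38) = 23.51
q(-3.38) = -17.67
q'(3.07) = 30.41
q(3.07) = 22.08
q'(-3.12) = 18.96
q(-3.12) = -12.16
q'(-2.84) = 14.52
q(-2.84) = -7.48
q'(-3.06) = 17.97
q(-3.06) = -11.05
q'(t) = 3*t^2 + 2*t - 4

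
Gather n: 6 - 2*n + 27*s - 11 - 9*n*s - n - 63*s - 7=n*(-9*s - 3) - 36*s - 12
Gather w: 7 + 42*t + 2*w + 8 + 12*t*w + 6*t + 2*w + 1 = 48*t + w*(12*t + 4) + 16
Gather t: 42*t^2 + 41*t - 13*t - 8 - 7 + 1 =42*t^2 + 28*t - 14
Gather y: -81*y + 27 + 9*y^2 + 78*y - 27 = 9*y^2 - 3*y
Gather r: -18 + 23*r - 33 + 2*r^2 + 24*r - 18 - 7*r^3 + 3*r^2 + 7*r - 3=-7*r^3 + 5*r^2 + 54*r - 72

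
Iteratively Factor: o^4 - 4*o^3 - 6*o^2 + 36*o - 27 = (o - 3)*(o^3 - o^2 - 9*o + 9) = (o - 3)*(o + 3)*(o^2 - 4*o + 3) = (o - 3)^2*(o + 3)*(o - 1)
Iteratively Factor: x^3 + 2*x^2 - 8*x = (x)*(x^2 + 2*x - 8) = x*(x + 4)*(x - 2)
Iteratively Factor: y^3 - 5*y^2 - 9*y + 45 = (y - 3)*(y^2 - 2*y - 15) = (y - 3)*(y + 3)*(y - 5)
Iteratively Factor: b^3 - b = (b)*(b^2 - 1) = b*(b - 1)*(b + 1)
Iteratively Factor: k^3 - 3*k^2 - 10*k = (k + 2)*(k^2 - 5*k) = (k - 5)*(k + 2)*(k)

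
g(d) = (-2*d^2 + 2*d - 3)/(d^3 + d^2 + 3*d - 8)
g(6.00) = -0.24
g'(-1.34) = -0.25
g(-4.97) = 0.52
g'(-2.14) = -0.01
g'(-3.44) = 0.14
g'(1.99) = 0.75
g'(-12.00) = 0.02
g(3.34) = -0.37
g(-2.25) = 0.84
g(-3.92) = 0.64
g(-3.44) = 0.71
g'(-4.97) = 0.11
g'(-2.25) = 0.02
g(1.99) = -0.71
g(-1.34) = 0.73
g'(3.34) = 0.09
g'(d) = (2 - 4*d)/(d^3 + d^2 + 3*d - 8) + (-3*d^2 - 2*d - 3)*(-2*d^2 + 2*d - 3)/(d^3 + d^2 + 3*d - 8)^2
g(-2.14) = 0.84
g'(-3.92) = 0.14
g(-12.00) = 0.19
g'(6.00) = 0.03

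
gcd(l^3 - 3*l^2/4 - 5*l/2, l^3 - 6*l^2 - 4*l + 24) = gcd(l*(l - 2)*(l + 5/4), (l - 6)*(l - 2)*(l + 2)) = l - 2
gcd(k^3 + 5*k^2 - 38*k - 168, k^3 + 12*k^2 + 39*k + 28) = k^2 + 11*k + 28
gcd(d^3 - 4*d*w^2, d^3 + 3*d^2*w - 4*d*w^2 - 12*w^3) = -d^2 + 4*w^2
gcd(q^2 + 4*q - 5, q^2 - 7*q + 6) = q - 1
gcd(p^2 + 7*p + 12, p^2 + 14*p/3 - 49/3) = 1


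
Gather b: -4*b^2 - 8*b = -4*b^2 - 8*b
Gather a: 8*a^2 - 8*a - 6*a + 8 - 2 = 8*a^2 - 14*a + 6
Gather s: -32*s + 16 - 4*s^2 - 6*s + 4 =-4*s^2 - 38*s + 20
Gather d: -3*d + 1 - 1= -3*d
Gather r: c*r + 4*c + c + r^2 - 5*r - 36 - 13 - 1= 5*c + r^2 + r*(c - 5) - 50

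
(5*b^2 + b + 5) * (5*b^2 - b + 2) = 25*b^4 + 34*b^2 - 3*b + 10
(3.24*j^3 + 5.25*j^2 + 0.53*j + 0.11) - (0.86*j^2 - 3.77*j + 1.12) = 3.24*j^3 + 4.39*j^2 + 4.3*j - 1.01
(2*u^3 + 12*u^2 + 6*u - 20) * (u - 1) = 2*u^4 + 10*u^3 - 6*u^2 - 26*u + 20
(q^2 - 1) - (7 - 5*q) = q^2 + 5*q - 8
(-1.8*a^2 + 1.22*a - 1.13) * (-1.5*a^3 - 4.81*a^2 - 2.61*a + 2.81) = 2.7*a^5 + 6.828*a^4 + 0.5248*a^3 - 2.8069*a^2 + 6.3775*a - 3.1753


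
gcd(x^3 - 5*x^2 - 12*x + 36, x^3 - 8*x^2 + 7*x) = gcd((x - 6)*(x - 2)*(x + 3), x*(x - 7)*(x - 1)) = 1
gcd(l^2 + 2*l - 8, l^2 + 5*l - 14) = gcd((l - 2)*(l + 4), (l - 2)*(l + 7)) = l - 2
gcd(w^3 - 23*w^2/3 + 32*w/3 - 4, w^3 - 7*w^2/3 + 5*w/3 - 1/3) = w - 1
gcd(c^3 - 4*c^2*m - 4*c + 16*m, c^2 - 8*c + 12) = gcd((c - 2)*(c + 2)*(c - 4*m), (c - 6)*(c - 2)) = c - 2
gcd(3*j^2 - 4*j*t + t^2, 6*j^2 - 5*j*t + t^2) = -3*j + t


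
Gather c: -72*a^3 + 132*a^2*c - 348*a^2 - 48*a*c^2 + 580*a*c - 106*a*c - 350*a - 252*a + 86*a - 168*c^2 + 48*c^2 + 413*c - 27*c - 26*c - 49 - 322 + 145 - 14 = -72*a^3 - 348*a^2 - 516*a + c^2*(-48*a - 120) + c*(132*a^2 + 474*a + 360) - 240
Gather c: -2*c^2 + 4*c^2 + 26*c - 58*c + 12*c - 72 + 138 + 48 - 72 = 2*c^2 - 20*c + 42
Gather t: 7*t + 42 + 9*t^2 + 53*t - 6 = 9*t^2 + 60*t + 36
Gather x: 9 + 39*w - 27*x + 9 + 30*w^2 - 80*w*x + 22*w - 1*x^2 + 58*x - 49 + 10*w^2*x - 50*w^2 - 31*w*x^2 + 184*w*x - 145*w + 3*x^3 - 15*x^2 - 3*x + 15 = -20*w^2 - 84*w + 3*x^3 + x^2*(-31*w - 16) + x*(10*w^2 + 104*w + 28) - 16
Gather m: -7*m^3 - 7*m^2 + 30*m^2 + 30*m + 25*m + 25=-7*m^3 + 23*m^2 + 55*m + 25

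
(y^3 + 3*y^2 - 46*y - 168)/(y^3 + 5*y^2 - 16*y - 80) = (y^2 - y - 42)/(y^2 + y - 20)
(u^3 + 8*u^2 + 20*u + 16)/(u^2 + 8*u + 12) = (u^2 + 6*u + 8)/(u + 6)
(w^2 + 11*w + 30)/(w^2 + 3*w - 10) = (w + 6)/(w - 2)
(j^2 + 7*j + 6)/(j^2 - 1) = (j + 6)/(j - 1)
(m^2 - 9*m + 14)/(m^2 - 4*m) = (m^2 - 9*m + 14)/(m*(m - 4))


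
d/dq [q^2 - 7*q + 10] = 2*q - 7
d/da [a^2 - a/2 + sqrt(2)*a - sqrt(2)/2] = 2*a - 1/2 + sqrt(2)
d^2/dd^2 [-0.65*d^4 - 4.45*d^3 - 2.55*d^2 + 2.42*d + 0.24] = -7.8*d^2 - 26.7*d - 5.1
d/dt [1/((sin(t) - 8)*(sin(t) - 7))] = (15 - 2*sin(t))*cos(t)/((sin(t) - 8)^2*(sin(t) - 7)^2)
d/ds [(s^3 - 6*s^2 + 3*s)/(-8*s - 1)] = (-16*s^3 + 45*s^2 + 12*s - 3)/(64*s^2 + 16*s + 1)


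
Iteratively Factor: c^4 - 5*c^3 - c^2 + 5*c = (c)*(c^3 - 5*c^2 - c + 5) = c*(c - 5)*(c^2 - 1) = c*(c - 5)*(c - 1)*(c + 1)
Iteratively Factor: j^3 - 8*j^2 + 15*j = (j - 5)*(j^2 - 3*j) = (j - 5)*(j - 3)*(j)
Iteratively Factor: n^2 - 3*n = (n)*(n - 3)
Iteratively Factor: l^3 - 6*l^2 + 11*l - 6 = (l - 1)*(l^2 - 5*l + 6) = (l - 3)*(l - 1)*(l - 2)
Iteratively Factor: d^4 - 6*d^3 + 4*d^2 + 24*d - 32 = (d - 2)*(d^3 - 4*d^2 - 4*d + 16) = (d - 4)*(d - 2)*(d^2 - 4) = (d - 4)*(d - 2)*(d + 2)*(d - 2)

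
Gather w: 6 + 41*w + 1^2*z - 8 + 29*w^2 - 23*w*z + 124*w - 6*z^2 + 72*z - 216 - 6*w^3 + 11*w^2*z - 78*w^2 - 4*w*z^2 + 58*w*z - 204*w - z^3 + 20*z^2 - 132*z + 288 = -6*w^3 + w^2*(11*z - 49) + w*(-4*z^2 + 35*z - 39) - z^3 + 14*z^2 - 59*z + 70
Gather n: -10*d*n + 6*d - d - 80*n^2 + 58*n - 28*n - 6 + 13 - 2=5*d - 80*n^2 + n*(30 - 10*d) + 5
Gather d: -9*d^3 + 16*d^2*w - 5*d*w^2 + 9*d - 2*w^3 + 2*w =-9*d^3 + 16*d^2*w + d*(9 - 5*w^2) - 2*w^3 + 2*w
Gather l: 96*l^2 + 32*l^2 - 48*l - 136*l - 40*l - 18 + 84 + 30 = 128*l^2 - 224*l + 96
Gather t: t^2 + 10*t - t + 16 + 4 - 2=t^2 + 9*t + 18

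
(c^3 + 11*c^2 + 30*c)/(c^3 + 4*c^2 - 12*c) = (c + 5)/(c - 2)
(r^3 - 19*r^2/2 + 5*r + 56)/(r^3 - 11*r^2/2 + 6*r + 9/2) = (2*r^3 - 19*r^2 + 10*r + 112)/(2*r^3 - 11*r^2 + 12*r + 9)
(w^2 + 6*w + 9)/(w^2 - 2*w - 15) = (w + 3)/(w - 5)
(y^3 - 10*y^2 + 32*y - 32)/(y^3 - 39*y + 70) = (y^2 - 8*y + 16)/(y^2 + 2*y - 35)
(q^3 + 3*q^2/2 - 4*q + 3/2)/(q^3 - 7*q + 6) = (q - 1/2)/(q - 2)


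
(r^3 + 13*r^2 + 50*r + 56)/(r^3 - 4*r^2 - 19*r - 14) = (r^2 + 11*r + 28)/(r^2 - 6*r - 7)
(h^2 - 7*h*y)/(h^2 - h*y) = (h - 7*y)/(h - y)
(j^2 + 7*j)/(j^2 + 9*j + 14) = j/(j + 2)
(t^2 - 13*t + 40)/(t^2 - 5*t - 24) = (t - 5)/(t + 3)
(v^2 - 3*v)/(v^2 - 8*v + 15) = v/(v - 5)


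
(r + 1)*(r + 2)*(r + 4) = r^3 + 7*r^2 + 14*r + 8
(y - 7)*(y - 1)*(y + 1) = y^3 - 7*y^2 - y + 7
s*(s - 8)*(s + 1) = s^3 - 7*s^2 - 8*s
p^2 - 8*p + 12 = (p - 6)*(p - 2)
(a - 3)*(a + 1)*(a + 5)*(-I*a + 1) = -I*a^4 + a^3 - 3*I*a^3 + 3*a^2 + 13*I*a^2 - 13*a + 15*I*a - 15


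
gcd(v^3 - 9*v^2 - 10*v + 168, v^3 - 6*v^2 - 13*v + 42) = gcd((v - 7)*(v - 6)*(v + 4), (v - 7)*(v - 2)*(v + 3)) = v - 7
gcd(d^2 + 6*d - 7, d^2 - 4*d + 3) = d - 1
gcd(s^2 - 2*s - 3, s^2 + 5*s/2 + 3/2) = s + 1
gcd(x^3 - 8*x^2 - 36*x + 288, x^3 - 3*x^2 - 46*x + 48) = x^2 - 2*x - 48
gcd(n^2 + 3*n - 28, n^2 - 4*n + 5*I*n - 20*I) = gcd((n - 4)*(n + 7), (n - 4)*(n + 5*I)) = n - 4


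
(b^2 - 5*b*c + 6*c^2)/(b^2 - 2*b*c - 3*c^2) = (b - 2*c)/(b + c)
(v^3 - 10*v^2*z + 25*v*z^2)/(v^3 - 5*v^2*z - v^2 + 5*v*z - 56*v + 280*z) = v*(v - 5*z)/(v^2 - v - 56)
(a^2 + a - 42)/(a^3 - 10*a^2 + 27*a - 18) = (a + 7)/(a^2 - 4*a + 3)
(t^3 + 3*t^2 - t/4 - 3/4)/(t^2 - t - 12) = (t^2 - 1/4)/(t - 4)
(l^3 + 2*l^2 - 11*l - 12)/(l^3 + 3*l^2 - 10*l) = (l^3 + 2*l^2 - 11*l - 12)/(l*(l^2 + 3*l - 10))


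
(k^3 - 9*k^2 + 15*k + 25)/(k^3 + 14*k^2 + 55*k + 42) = (k^2 - 10*k + 25)/(k^2 + 13*k + 42)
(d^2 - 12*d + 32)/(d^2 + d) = (d^2 - 12*d + 32)/(d*(d + 1))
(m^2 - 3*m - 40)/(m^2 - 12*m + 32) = (m + 5)/(m - 4)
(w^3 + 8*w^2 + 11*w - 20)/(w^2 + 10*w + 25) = (w^2 + 3*w - 4)/(w + 5)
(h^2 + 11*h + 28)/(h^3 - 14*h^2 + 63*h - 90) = (h^2 + 11*h + 28)/(h^3 - 14*h^2 + 63*h - 90)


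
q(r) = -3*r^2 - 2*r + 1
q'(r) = -6*r - 2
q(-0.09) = 1.16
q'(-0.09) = -1.46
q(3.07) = -33.41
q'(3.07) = -20.42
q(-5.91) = -91.96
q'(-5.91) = 33.46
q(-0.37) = 1.33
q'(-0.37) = 0.22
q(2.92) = -30.42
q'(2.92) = -19.52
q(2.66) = -25.55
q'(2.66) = -17.96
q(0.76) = -2.25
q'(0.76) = -6.56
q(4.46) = -67.59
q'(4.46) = -28.76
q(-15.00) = -644.00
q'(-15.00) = 88.00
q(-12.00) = -407.00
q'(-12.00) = 70.00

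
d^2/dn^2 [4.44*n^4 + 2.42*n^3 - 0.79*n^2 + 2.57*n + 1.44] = 53.28*n^2 + 14.52*n - 1.58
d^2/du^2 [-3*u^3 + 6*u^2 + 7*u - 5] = 12 - 18*u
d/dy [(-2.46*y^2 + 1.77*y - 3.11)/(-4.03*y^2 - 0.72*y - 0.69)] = (8.9043*y^2 - 21.6718*y - 3.4605)/(16.2409*y^4 + 5.8032*y^3 + 6.0798*y^2 + 0.9936*y + 0.4761)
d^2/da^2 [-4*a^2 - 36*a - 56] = -8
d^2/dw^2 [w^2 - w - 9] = 2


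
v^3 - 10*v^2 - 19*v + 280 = (v - 8)*(v - 7)*(v + 5)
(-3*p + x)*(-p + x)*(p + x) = 3*p^3 - p^2*x - 3*p*x^2 + x^3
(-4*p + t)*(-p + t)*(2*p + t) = 8*p^3 - 6*p^2*t - 3*p*t^2 + t^3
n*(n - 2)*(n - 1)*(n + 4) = n^4 + n^3 - 10*n^2 + 8*n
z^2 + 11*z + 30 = (z + 5)*(z + 6)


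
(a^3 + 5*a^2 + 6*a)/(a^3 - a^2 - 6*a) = (a + 3)/(a - 3)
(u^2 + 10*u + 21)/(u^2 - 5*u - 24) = (u + 7)/(u - 8)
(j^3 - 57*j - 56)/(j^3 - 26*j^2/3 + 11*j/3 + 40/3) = 3*(j + 7)/(3*j - 5)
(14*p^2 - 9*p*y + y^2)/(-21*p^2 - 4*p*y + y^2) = (-2*p + y)/(3*p + y)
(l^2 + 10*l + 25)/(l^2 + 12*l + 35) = (l + 5)/(l + 7)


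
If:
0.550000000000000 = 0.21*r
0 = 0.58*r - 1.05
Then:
No Solution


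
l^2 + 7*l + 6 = (l + 1)*(l + 6)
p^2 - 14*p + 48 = (p - 8)*(p - 6)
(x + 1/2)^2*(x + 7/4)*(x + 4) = x^4 + 27*x^3/4 + 13*x^2 + 135*x/16 + 7/4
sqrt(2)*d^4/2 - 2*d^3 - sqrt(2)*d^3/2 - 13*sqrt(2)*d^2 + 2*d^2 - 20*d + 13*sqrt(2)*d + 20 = (d - 1)*(d - 5*sqrt(2))*(d + 2*sqrt(2))*(sqrt(2)*d/2 + 1)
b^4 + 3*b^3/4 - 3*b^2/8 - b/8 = b*(b - 1/2)*(b + 1/4)*(b + 1)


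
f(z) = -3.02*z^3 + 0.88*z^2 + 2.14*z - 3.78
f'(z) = -9.06*z^2 + 1.76*z + 2.14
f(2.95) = -67.34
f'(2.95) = -71.51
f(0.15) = -3.45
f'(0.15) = 2.20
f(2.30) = -30.95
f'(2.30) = -41.74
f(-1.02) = -1.84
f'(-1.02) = -9.08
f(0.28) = -3.18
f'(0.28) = 1.92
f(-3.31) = 108.30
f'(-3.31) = -102.95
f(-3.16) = 93.54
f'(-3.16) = -93.89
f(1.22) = -5.34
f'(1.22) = -9.20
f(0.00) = -3.78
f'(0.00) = 2.14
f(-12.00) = 5315.82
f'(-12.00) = -1323.62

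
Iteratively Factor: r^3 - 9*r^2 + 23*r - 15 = (r - 3)*(r^2 - 6*r + 5) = (r - 3)*(r - 1)*(r - 5)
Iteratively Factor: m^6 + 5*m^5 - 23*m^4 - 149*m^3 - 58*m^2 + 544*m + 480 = (m + 4)*(m^5 + m^4 - 27*m^3 - 41*m^2 + 106*m + 120) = (m - 5)*(m + 4)*(m^4 + 6*m^3 + 3*m^2 - 26*m - 24) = (m - 5)*(m + 4)^2*(m^3 + 2*m^2 - 5*m - 6) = (m - 5)*(m - 2)*(m + 4)^2*(m^2 + 4*m + 3) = (m - 5)*(m - 2)*(m + 3)*(m + 4)^2*(m + 1)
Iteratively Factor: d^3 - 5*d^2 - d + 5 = (d - 5)*(d^2 - 1) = (d - 5)*(d + 1)*(d - 1)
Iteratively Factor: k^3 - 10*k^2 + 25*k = (k)*(k^2 - 10*k + 25) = k*(k - 5)*(k - 5)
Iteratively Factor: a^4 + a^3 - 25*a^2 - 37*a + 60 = (a - 5)*(a^3 + 6*a^2 + 5*a - 12) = (a - 5)*(a + 4)*(a^2 + 2*a - 3) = (a - 5)*(a - 1)*(a + 4)*(a + 3)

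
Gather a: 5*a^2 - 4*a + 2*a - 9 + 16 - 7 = 5*a^2 - 2*a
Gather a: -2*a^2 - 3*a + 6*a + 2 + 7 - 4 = -2*a^2 + 3*a + 5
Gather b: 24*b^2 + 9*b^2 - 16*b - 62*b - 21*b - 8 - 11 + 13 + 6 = 33*b^2 - 99*b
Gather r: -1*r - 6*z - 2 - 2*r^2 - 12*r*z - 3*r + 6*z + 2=-2*r^2 + r*(-12*z - 4)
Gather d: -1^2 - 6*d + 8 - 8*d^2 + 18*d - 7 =-8*d^2 + 12*d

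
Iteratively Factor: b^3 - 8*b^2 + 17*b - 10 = (b - 1)*(b^2 - 7*b + 10) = (b - 5)*(b - 1)*(b - 2)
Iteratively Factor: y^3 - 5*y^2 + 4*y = (y)*(y^2 - 5*y + 4) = y*(y - 4)*(y - 1)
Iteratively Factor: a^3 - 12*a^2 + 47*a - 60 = (a - 3)*(a^2 - 9*a + 20) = (a - 5)*(a - 3)*(a - 4)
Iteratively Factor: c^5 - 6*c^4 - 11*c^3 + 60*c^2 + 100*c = (c + 2)*(c^4 - 8*c^3 + 5*c^2 + 50*c) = (c - 5)*(c + 2)*(c^3 - 3*c^2 - 10*c) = c*(c - 5)*(c + 2)*(c^2 - 3*c - 10) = c*(c - 5)*(c + 2)^2*(c - 5)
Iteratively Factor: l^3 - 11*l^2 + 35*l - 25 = (l - 5)*(l^2 - 6*l + 5) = (l - 5)*(l - 1)*(l - 5)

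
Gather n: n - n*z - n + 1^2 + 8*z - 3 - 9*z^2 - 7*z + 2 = -n*z - 9*z^2 + z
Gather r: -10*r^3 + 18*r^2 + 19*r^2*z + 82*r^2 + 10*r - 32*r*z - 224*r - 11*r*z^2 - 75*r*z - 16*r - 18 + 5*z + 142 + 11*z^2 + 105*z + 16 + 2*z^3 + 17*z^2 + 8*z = -10*r^3 + r^2*(19*z + 100) + r*(-11*z^2 - 107*z - 230) + 2*z^3 + 28*z^2 + 118*z + 140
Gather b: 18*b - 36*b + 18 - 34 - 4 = -18*b - 20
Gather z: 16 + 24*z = 24*z + 16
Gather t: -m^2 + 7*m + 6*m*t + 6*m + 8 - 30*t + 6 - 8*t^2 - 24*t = -m^2 + 13*m - 8*t^2 + t*(6*m - 54) + 14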